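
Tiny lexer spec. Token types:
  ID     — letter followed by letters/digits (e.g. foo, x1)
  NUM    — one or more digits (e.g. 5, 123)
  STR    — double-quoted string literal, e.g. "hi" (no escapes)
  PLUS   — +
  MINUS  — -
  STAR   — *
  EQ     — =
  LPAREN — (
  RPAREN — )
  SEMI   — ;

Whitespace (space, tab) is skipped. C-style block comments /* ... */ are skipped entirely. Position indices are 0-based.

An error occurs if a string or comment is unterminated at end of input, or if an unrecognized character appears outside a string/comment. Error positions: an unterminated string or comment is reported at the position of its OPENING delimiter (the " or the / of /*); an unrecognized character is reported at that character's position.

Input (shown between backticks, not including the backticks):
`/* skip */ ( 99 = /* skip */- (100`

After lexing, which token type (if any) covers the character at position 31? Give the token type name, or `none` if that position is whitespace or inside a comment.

pos=0: enter COMMENT mode (saw '/*')
exit COMMENT mode (now at pos=10)
pos=11: emit LPAREN '('
pos=13: emit NUM '99' (now at pos=15)
pos=16: emit EQ '='
pos=18: enter COMMENT mode (saw '/*')
exit COMMENT mode (now at pos=28)
pos=28: emit MINUS '-'
pos=30: emit LPAREN '('
pos=31: emit NUM '100' (now at pos=34)
DONE. 6 tokens: [LPAREN, NUM, EQ, MINUS, LPAREN, NUM]
Position 31: char is '1' -> NUM

Answer: NUM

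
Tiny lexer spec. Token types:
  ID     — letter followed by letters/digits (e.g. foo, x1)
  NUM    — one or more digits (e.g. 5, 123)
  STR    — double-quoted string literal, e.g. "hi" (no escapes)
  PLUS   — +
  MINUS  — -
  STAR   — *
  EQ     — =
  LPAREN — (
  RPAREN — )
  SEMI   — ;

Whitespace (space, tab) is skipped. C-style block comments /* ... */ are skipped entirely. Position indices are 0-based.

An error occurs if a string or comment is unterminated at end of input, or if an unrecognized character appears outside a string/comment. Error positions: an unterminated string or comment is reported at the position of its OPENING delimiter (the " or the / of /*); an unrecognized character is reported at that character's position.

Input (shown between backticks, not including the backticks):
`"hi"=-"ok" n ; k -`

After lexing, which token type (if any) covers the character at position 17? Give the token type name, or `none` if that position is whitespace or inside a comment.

Answer: MINUS

Derivation:
pos=0: enter STRING mode
pos=0: emit STR "hi" (now at pos=4)
pos=4: emit EQ '='
pos=5: emit MINUS '-'
pos=6: enter STRING mode
pos=6: emit STR "ok" (now at pos=10)
pos=11: emit ID 'n' (now at pos=12)
pos=13: emit SEMI ';'
pos=15: emit ID 'k' (now at pos=16)
pos=17: emit MINUS '-'
DONE. 8 tokens: [STR, EQ, MINUS, STR, ID, SEMI, ID, MINUS]
Position 17: char is '-' -> MINUS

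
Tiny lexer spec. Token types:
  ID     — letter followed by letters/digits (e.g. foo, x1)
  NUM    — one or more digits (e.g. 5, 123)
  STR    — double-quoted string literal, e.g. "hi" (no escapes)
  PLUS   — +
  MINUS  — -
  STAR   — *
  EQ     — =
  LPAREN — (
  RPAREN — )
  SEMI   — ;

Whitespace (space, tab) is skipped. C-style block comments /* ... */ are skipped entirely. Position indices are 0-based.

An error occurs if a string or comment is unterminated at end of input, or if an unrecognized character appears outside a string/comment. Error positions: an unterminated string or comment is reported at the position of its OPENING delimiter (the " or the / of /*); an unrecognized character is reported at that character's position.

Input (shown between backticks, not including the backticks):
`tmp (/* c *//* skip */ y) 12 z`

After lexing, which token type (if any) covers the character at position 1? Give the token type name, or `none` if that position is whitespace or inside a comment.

pos=0: emit ID 'tmp' (now at pos=3)
pos=4: emit LPAREN '('
pos=5: enter COMMENT mode (saw '/*')
exit COMMENT mode (now at pos=12)
pos=12: enter COMMENT mode (saw '/*')
exit COMMENT mode (now at pos=22)
pos=23: emit ID 'y' (now at pos=24)
pos=24: emit RPAREN ')'
pos=26: emit NUM '12' (now at pos=28)
pos=29: emit ID 'z' (now at pos=30)
DONE. 6 tokens: [ID, LPAREN, ID, RPAREN, NUM, ID]
Position 1: char is 'm' -> ID

Answer: ID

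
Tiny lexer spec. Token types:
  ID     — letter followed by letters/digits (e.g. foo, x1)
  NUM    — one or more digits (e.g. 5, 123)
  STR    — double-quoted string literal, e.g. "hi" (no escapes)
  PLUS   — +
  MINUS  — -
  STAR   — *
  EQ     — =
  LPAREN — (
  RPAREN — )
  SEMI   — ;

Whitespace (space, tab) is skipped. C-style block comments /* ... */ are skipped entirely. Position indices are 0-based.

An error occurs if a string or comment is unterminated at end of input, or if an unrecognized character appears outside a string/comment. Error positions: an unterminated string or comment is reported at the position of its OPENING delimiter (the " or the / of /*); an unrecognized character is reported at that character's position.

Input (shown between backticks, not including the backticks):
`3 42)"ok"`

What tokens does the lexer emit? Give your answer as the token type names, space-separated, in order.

Answer: NUM NUM RPAREN STR

Derivation:
pos=0: emit NUM '3' (now at pos=1)
pos=2: emit NUM '42' (now at pos=4)
pos=4: emit RPAREN ')'
pos=5: enter STRING mode
pos=5: emit STR "ok" (now at pos=9)
DONE. 4 tokens: [NUM, NUM, RPAREN, STR]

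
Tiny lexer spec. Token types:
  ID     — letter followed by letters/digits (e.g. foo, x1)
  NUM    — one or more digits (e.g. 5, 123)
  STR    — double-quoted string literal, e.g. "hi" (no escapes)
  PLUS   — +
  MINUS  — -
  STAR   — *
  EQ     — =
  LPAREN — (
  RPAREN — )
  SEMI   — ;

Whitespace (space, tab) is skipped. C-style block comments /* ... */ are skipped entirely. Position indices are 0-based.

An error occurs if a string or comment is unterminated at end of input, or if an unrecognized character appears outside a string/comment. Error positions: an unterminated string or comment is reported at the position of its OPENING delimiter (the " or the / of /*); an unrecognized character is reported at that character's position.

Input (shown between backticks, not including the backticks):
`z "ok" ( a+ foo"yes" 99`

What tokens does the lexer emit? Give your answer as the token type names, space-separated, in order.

pos=0: emit ID 'z' (now at pos=1)
pos=2: enter STRING mode
pos=2: emit STR "ok" (now at pos=6)
pos=7: emit LPAREN '('
pos=9: emit ID 'a' (now at pos=10)
pos=10: emit PLUS '+'
pos=12: emit ID 'foo' (now at pos=15)
pos=15: enter STRING mode
pos=15: emit STR "yes" (now at pos=20)
pos=21: emit NUM '99' (now at pos=23)
DONE. 8 tokens: [ID, STR, LPAREN, ID, PLUS, ID, STR, NUM]

Answer: ID STR LPAREN ID PLUS ID STR NUM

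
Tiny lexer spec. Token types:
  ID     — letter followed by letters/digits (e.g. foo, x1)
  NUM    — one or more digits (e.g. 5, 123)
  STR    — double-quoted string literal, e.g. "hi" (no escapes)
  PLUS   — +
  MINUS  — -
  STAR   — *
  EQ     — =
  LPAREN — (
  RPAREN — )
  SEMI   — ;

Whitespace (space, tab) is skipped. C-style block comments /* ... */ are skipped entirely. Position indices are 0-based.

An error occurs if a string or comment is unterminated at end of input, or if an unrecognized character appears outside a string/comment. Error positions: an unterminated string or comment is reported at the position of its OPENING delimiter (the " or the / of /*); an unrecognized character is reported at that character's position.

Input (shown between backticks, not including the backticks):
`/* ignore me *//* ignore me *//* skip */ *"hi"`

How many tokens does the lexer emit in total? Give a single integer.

Answer: 2

Derivation:
pos=0: enter COMMENT mode (saw '/*')
exit COMMENT mode (now at pos=15)
pos=15: enter COMMENT mode (saw '/*')
exit COMMENT mode (now at pos=30)
pos=30: enter COMMENT mode (saw '/*')
exit COMMENT mode (now at pos=40)
pos=41: emit STAR '*'
pos=42: enter STRING mode
pos=42: emit STR "hi" (now at pos=46)
DONE. 2 tokens: [STAR, STR]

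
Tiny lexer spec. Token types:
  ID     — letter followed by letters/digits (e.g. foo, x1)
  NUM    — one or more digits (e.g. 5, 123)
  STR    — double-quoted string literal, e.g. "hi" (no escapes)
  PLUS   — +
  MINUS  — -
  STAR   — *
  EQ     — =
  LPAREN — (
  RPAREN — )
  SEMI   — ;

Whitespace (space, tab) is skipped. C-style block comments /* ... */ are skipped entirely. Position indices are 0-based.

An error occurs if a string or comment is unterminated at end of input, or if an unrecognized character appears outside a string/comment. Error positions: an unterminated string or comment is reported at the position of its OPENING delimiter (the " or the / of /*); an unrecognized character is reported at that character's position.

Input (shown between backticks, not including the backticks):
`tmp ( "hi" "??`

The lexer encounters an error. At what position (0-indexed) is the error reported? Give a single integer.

Answer: 11

Derivation:
pos=0: emit ID 'tmp' (now at pos=3)
pos=4: emit LPAREN '('
pos=6: enter STRING mode
pos=6: emit STR "hi" (now at pos=10)
pos=11: enter STRING mode
pos=11: ERROR — unterminated string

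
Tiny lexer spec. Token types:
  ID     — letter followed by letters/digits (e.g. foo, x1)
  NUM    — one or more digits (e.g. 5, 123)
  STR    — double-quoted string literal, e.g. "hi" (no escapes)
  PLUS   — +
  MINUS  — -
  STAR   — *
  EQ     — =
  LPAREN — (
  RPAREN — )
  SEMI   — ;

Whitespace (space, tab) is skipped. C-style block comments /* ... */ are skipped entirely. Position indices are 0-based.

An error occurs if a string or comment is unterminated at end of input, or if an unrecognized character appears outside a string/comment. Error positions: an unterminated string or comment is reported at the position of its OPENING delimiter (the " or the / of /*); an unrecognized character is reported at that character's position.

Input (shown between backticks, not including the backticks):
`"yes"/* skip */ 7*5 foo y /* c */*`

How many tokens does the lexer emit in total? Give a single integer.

pos=0: enter STRING mode
pos=0: emit STR "yes" (now at pos=5)
pos=5: enter COMMENT mode (saw '/*')
exit COMMENT mode (now at pos=15)
pos=16: emit NUM '7' (now at pos=17)
pos=17: emit STAR '*'
pos=18: emit NUM '5' (now at pos=19)
pos=20: emit ID 'foo' (now at pos=23)
pos=24: emit ID 'y' (now at pos=25)
pos=26: enter COMMENT mode (saw '/*')
exit COMMENT mode (now at pos=33)
pos=33: emit STAR '*'
DONE. 7 tokens: [STR, NUM, STAR, NUM, ID, ID, STAR]

Answer: 7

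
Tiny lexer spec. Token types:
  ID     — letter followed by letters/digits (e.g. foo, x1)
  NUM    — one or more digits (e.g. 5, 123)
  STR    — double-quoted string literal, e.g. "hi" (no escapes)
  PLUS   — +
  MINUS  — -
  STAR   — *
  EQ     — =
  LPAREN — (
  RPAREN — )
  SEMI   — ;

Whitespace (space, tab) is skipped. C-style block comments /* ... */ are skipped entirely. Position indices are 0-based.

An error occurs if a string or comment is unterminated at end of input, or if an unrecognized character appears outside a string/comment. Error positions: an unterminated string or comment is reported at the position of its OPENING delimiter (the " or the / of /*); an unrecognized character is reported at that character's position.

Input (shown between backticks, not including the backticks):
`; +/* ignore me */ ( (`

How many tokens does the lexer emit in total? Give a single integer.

Answer: 4

Derivation:
pos=0: emit SEMI ';'
pos=2: emit PLUS '+'
pos=3: enter COMMENT mode (saw '/*')
exit COMMENT mode (now at pos=18)
pos=19: emit LPAREN '('
pos=21: emit LPAREN '('
DONE. 4 tokens: [SEMI, PLUS, LPAREN, LPAREN]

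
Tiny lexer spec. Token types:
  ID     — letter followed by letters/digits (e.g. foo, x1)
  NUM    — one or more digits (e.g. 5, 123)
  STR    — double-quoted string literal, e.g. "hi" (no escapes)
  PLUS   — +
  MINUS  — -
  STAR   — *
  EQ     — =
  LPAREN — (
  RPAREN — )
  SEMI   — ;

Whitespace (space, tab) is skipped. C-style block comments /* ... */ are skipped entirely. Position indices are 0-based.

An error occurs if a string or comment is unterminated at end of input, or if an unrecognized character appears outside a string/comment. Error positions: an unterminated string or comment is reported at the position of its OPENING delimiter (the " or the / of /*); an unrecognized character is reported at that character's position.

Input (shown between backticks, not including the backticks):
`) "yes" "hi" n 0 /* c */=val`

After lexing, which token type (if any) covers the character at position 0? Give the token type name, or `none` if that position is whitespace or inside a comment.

Answer: RPAREN

Derivation:
pos=0: emit RPAREN ')'
pos=2: enter STRING mode
pos=2: emit STR "yes" (now at pos=7)
pos=8: enter STRING mode
pos=8: emit STR "hi" (now at pos=12)
pos=13: emit ID 'n' (now at pos=14)
pos=15: emit NUM '0' (now at pos=16)
pos=17: enter COMMENT mode (saw '/*')
exit COMMENT mode (now at pos=24)
pos=24: emit EQ '='
pos=25: emit ID 'val' (now at pos=28)
DONE. 7 tokens: [RPAREN, STR, STR, ID, NUM, EQ, ID]
Position 0: char is ')' -> RPAREN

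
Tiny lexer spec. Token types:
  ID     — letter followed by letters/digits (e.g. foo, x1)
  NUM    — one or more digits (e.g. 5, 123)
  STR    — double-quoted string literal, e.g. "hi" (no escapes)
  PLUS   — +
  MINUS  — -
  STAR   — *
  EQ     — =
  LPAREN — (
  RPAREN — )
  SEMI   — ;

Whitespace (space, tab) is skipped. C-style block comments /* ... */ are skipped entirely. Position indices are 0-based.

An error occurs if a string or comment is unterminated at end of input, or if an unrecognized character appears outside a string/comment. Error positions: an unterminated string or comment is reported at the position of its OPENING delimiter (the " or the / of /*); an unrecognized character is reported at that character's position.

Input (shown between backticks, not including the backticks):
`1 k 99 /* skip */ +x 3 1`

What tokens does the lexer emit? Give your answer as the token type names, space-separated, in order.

Answer: NUM ID NUM PLUS ID NUM NUM

Derivation:
pos=0: emit NUM '1' (now at pos=1)
pos=2: emit ID 'k' (now at pos=3)
pos=4: emit NUM '99' (now at pos=6)
pos=7: enter COMMENT mode (saw '/*')
exit COMMENT mode (now at pos=17)
pos=18: emit PLUS '+'
pos=19: emit ID 'x' (now at pos=20)
pos=21: emit NUM '3' (now at pos=22)
pos=23: emit NUM '1' (now at pos=24)
DONE. 7 tokens: [NUM, ID, NUM, PLUS, ID, NUM, NUM]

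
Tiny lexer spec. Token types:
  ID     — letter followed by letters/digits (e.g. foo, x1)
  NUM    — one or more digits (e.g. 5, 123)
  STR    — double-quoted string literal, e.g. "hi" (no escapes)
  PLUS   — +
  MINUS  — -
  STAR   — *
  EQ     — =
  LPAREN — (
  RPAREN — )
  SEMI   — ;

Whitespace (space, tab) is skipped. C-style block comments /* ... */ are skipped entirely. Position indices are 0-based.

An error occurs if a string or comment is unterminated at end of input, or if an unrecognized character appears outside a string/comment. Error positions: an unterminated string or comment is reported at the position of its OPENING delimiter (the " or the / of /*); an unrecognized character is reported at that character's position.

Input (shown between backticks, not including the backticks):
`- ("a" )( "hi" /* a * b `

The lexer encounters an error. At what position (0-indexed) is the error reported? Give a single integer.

pos=0: emit MINUS '-'
pos=2: emit LPAREN '('
pos=3: enter STRING mode
pos=3: emit STR "a" (now at pos=6)
pos=7: emit RPAREN ')'
pos=8: emit LPAREN '('
pos=10: enter STRING mode
pos=10: emit STR "hi" (now at pos=14)
pos=15: enter COMMENT mode (saw '/*')
pos=15: ERROR — unterminated comment (reached EOF)

Answer: 15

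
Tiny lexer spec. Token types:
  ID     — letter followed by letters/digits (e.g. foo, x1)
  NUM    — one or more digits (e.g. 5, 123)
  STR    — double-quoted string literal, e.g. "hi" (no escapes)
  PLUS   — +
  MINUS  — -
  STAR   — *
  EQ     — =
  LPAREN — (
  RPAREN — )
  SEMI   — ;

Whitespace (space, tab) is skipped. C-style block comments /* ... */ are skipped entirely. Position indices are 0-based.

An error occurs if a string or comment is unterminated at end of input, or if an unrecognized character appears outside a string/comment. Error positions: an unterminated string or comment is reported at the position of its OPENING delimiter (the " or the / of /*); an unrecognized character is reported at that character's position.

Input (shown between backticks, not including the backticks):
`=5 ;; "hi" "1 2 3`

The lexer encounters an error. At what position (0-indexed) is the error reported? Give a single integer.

pos=0: emit EQ '='
pos=1: emit NUM '5' (now at pos=2)
pos=3: emit SEMI ';'
pos=4: emit SEMI ';'
pos=6: enter STRING mode
pos=6: emit STR "hi" (now at pos=10)
pos=11: enter STRING mode
pos=11: ERROR — unterminated string

Answer: 11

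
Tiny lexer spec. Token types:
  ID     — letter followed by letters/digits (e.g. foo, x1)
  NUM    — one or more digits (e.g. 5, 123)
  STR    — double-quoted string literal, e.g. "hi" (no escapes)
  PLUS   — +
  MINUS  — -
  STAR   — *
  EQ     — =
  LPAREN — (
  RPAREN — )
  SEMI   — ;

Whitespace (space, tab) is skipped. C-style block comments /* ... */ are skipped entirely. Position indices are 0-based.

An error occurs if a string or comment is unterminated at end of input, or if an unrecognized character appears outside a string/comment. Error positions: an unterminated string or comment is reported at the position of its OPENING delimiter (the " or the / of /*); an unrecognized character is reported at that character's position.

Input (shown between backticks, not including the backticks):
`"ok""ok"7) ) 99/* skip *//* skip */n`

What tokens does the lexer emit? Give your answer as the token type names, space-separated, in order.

Answer: STR STR NUM RPAREN RPAREN NUM ID

Derivation:
pos=0: enter STRING mode
pos=0: emit STR "ok" (now at pos=4)
pos=4: enter STRING mode
pos=4: emit STR "ok" (now at pos=8)
pos=8: emit NUM '7' (now at pos=9)
pos=9: emit RPAREN ')'
pos=11: emit RPAREN ')'
pos=13: emit NUM '99' (now at pos=15)
pos=15: enter COMMENT mode (saw '/*')
exit COMMENT mode (now at pos=25)
pos=25: enter COMMENT mode (saw '/*')
exit COMMENT mode (now at pos=35)
pos=35: emit ID 'n' (now at pos=36)
DONE. 7 tokens: [STR, STR, NUM, RPAREN, RPAREN, NUM, ID]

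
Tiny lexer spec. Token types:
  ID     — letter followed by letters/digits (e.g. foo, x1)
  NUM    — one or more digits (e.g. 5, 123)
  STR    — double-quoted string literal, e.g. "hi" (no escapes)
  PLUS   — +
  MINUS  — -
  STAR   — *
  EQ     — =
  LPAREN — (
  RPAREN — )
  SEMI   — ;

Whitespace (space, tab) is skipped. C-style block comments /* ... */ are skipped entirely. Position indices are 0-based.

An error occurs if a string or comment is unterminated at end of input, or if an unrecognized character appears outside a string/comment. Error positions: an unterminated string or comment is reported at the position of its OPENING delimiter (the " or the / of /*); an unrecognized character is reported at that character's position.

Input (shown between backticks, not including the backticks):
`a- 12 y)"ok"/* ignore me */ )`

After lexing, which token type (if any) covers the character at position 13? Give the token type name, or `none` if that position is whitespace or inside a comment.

Answer: none

Derivation:
pos=0: emit ID 'a' (now at pos=1)
pos=1: emit MINUS '-'
pos=3: emit NUM '12' (now at pos=5)
pos=6: emit ID 'y' (now at pos=7)
pos=7: emit RPAREN ')'
pos=8: enter STRING mode
pos=8: emit STR "ok" (now at pos=12)
pos=12: enter COMMENT mode (saw '/*')
exit COMMENT mode (now at pos=27)
pos=28: emit RPAREN ')'
DONE. 7 tokens: [ID, MINUS, NUM, ID, RPAREN, STR, RPAREN]
Position 13: char is '*' -> none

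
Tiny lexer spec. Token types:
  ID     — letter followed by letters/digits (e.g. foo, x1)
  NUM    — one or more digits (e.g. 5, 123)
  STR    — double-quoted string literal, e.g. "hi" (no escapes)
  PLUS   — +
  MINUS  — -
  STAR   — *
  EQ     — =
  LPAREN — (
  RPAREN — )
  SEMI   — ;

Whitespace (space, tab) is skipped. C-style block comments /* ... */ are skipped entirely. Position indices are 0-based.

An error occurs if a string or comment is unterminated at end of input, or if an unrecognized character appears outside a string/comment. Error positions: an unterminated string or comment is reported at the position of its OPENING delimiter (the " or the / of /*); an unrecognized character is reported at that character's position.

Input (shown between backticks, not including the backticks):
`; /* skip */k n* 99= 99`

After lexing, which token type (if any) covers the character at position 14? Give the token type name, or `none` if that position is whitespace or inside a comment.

Answer: ID

Derivation:
pos=0: emit SEMI ';'
pos=2: enter COMMENT mode (saw '/*')
exit COMMENT mode (now at pos=12)
pos=12: emit ID 'k' (now at pos=13)
pos=14: emit ID 'n' (now at pos=15)
pos=15: emit STAR '*'
pos=17: emit NUM '99' (now at pos=19)
pos=19: emit EQ '='
pos=21: emit NUM '99' (now at pos=23)
DONE. 7 tokens: [SEMI, ID, ID, STAR, NUM, EQ, NUM]
Position 14: char is 'n' -> ID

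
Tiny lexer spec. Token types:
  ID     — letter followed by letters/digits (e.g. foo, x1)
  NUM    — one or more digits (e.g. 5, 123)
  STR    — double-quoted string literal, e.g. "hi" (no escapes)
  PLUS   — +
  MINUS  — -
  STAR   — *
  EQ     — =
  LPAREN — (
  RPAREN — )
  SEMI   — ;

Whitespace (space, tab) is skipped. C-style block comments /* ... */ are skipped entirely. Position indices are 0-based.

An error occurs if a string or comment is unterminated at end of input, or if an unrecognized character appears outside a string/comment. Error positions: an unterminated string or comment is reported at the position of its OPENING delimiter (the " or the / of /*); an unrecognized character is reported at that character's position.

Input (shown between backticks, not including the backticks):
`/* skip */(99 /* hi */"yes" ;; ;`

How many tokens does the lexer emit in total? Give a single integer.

pos=0: enter COMMENT mode (saw '/*')
exit COMMENT mode (now at pos=10)
pos=10: emit LPAREN '('
pos=11: emit NUM '99' (now at pos=13)
pos=14: enter COMMENT mode (saw '/*')
exit COMMENT mode (now at pos=22)
pos=22: enter STRING mode
pos=22: emit STR "yes" (now at pos=27)
pos=28: emit SEMI ';'
pos=29: emit SEMI ';'
pos=31: emit SEMI ';'
DONE. 6 tokens: [LPAREN, NUM, STR, SEMI, SEMI, SEMI]

Answer: 6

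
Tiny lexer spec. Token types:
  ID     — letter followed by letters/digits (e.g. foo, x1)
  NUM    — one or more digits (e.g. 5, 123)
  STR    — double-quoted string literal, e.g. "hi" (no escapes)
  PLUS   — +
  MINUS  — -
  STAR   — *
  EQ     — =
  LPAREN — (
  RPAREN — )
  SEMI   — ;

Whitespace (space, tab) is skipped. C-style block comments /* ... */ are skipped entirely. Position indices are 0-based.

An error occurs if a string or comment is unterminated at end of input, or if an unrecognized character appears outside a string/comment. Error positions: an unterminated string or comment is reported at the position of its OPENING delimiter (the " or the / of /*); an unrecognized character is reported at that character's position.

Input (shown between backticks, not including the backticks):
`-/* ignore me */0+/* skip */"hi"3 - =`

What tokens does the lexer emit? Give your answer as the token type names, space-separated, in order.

pos=0: emit MINUS '-'
pos=1: enter COMMENT mode (saw '/*')
exit COMMENT mode (now at pos=16)
pos=16: emit NUM '0' (now at pos=17)
pos=17: emit PLUS '+'
pos=18: enter COMMENT mode (saw '/*')
exit COMMENT mode (now at pos=28)
pos=28: enter STRING mode
pos=28: emit STR "hi" (now at pos=32)
pos=32: emit NUM '3' (now at pos=33)
pos=34: emit MINUS '-'
pos=36: emit EQ '='
DONE. 7 tokens: [MINUS, NUM, PLUS, STR, NUM, MINUS, EQ]

Answer: MINUS NUM PLUS STR NUM MINUS EQ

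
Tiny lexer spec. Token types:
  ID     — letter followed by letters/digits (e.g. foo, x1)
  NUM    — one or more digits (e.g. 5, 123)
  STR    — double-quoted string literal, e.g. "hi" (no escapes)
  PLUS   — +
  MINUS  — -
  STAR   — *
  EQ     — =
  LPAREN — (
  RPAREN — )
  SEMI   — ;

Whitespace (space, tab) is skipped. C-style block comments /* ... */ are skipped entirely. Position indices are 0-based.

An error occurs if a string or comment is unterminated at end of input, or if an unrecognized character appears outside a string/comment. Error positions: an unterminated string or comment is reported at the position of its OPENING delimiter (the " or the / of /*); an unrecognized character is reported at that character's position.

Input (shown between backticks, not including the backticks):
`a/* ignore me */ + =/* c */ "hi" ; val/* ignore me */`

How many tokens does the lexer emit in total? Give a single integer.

pos=0: emit ID 'a' (now at pos=1)
pos=1: enter COMMENT mode (saw '/*')
exit COMMENT mode (now at pos=16)
pos=17: emit PLUS '+'
pos=19: emit EQ '='
pos=20: enter COMMENT mode (saw '/*')
exit COMMENT mode (now at pos=27)
pos=28: enter STRING mode
pos=28: emit STR "hi" (now at pos=32)
pos=33: emit SEMI ';'
pos=35: emit ID 'val' (now at pos=38)
pos=38: enter COMMENT mode (saw '/*')
exit COMMENT mode (now at pos=53)
DONE. 6 tokens: [ID, PLUS, EQ, STR, SEMI, ID]

Answer: 6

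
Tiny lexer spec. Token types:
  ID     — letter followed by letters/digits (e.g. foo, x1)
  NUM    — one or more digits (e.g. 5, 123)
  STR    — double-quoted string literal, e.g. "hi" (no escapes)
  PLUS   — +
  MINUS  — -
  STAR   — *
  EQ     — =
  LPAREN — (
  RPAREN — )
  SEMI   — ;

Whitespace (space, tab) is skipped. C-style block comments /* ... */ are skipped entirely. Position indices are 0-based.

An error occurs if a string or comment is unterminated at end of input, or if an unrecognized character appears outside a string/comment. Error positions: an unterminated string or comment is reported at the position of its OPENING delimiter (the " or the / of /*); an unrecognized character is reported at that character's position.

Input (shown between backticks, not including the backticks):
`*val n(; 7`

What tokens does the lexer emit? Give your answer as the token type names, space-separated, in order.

Answer: STAR ID ID LPAREN SEMI NUM

Derivation:
pos=0: emit STAR '*'
pos=1: emit ID 'val' (now at pos=4)
pos=5: emit ID 'n' (now at pos=6)
pos=6: emit LPAREN '('
pos=7: emit SEMI ';'
pos=9: emit NUM '7' (now at pos=10)
DONE. 6 tokens: [STAR, ID, ID, LPAREN, SEMI, NUM]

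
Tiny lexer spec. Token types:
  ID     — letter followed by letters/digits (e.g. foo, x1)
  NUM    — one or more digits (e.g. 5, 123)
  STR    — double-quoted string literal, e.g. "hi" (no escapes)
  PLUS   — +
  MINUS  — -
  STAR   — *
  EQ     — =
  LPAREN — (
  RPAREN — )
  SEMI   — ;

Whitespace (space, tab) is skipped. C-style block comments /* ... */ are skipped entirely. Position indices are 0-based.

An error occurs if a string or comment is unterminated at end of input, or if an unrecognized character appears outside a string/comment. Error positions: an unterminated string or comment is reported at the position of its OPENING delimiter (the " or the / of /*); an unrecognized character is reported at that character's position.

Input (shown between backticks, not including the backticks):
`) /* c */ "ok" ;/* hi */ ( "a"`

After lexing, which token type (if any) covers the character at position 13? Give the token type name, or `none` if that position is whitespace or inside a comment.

pos=0: emit RPAREN ')'
pos=2: enter COMMENT mode (saw '/*')
exit COMMENT mode (now at pos=9)
pos=10: enter STRING mode
pos=10: emit STR "ok" (now at pos=14)
pos=15: emit SEMI ';'
pos=16: enter COMMENT mode (saw '/*')
exit COMMENT mode (now at pos=24)
pos=25: emit LPAREN '('
pos=27: enter STRING mode
pos=27: emit STR "a" (now at pos=30)
DONE. 5 tokens: [RPAREN, STR, SEMI, LPAREN, STR]
Position 13: char is '"' -> STR

Answer: STR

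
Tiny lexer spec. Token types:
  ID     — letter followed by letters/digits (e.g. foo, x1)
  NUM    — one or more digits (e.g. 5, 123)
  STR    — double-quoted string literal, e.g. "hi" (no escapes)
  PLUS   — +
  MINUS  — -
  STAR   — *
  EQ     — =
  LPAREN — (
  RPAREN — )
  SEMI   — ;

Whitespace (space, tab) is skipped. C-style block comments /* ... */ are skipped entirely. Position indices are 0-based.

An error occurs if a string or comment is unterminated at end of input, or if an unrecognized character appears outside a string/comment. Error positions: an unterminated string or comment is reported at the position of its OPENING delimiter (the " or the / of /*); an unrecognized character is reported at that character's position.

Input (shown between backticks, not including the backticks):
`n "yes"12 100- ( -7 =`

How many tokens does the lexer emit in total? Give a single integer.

Answer: 9

Derivation:
pos=0: emit ID 'n' (now at pos=1)
pos=2: enter STRING mode
pos=2: emit STR "yes" (now at pos=7)
pos=7: emit NUM '12' (now at pos=9)
pos=10: emit NUM '100' (now at pos=13)
pos=13: emit MINUS '-'
pos=15: emit LPAREN '('
pos=17: emit MINUS '-'
pos=18: emit NUM '7' (now at pos=19)
pos=20: emit EQ '='
DONE. 9 tokens: [ID, STR, NUM, NUM, MINUS, LPAREN, MINUS, NUM, EQ]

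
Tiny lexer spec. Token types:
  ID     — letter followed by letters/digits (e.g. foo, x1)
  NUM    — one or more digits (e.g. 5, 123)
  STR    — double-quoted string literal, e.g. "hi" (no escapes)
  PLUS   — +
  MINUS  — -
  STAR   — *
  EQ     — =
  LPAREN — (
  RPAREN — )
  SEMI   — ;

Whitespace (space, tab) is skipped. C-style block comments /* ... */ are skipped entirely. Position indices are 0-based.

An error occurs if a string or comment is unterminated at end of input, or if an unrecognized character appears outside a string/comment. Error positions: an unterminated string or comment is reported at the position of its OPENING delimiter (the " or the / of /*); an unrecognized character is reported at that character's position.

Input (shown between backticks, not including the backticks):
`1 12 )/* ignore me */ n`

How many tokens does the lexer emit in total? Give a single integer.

Answer: 4

Derivation:
pos=0: emit NUM '1' (now at pos=1)
pos=2: emit NUM '12' (now at pos=4)
pos=5: emit RPAREN ')'
pos=6: enter COMMENT mode (saw '/*')
exit COMMENT mode (now at pos=21)
pos=22: emit ID 'n' (now at pos=23)
DONE. 4 tokens: [NUM, NUM, RPAREN, ID]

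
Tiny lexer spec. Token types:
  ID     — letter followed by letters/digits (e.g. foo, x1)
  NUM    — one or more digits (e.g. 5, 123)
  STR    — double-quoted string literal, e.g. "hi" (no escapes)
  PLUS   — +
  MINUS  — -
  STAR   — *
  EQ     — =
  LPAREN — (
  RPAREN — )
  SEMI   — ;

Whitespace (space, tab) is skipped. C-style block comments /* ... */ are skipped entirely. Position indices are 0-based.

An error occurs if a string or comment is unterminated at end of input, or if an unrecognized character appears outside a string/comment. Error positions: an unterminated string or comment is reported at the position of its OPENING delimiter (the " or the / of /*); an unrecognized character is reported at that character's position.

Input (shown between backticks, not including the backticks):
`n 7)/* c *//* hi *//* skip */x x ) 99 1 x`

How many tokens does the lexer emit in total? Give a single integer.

pos=0: emit ID 'n' (now at pos=1)
pos=2: emit NUM '7' (now at pos=3)
pos=3: emit RPAREN ')'
pos=4: enter COMMENT mode (saw '/*')
exit COMMENT mode (now at pos=11)
pos=11: enter COMMENT mode (saw '/*')
exit COMMENT mode (now at pos=19)
pos=19: enter COMMENT mode (saw '/*')
exit COMMENT mode (now at pos=29)
pos=29: emit ID 'x' (now at pos=30)
pos=31: emit ID 'x' (now at pos=32)
pos=33: emit RPAREN ')'
pos=35: emit NUM '99' (now at pos=37)
pos=38: emit NUM '1' (now at pos=39)
pos=40: emit ID 'x' (now at pos=41)
DONE. 9 tokens: [ID, NUM, RPAREN, ID, ID, RPAREN, NUM, NUM, ID]

Answer: 9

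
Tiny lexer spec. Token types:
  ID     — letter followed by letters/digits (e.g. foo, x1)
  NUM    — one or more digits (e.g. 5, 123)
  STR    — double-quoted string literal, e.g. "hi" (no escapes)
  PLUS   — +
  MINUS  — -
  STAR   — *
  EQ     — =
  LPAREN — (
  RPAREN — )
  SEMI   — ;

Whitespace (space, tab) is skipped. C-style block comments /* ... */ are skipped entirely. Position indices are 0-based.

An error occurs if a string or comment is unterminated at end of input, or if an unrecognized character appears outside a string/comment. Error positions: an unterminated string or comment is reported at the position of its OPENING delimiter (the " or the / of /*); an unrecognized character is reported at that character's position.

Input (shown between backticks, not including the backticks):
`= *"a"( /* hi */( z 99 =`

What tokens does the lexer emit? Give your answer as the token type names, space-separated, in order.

pos=0: emit EQ '='
pos=2: emit STAR '*'
pos=3: enter STRING mode
pos=3: emit STR "a" (now at pos=6)
pos=6: emit LPAREN '('
pos=8: enter COMMENT mode (saw '/*')
exit COMMENT mode (now at pos=16)
pos=16: emit LPAREN '('
pos=18: emit ID 'z' (now at pos=19)
pos=20: emit NUM '99' (now at pos=22)
pos=23: emit EQ '='
DONE. 8 tokens: [EQ, STAR, STR, LPAREN, LPAREN, ID, NUM, EQ]

Answer: EQ STAR STR LPAREN LPAREN ID NUM EQ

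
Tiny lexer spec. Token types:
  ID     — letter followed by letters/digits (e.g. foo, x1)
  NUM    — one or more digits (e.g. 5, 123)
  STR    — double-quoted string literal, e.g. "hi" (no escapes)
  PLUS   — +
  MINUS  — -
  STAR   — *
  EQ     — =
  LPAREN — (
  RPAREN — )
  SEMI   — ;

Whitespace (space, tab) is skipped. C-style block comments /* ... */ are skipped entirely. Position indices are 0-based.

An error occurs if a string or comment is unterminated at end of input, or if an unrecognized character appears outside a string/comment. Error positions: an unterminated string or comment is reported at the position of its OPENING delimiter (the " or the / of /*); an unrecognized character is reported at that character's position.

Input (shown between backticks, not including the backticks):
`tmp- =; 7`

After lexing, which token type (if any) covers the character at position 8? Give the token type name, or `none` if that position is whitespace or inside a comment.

pos=0: emit ID 'tmp' (now at pos=3)
pos=3: emit MINUS '-'
pos=5: emit EQ '='
pos=6: emit SEMI ';'
pos=8: emit NUM '7' (now at pos=9)
DONE. 5 tokens: [ID, MINUS, EQ, SEMI, NUM]
Position 8: char is '7' -> NUM

Answer: NUM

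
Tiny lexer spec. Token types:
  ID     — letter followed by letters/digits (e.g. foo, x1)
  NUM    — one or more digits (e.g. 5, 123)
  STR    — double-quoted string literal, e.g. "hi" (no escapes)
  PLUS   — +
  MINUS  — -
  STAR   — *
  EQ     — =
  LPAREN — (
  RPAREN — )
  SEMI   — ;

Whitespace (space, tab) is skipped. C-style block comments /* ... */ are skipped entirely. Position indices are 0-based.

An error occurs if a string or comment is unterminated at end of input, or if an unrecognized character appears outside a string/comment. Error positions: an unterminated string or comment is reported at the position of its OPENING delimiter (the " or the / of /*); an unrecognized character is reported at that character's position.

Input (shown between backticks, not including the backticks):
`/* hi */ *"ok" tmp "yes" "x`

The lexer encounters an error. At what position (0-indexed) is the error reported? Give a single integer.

Answer: 25

Derivation:
pos=0: enter COMMENT mode (saw '/*')
exit COMMENT mode (now at pos=8)
pos=9: emit STAR '*'
pos=10: enter STRING mode
pos=10: emit STR "ok" (now at pos=14)
pos=15: emit ID 'tmp' (now at pos=18)
pos=19: enter STRING mode
pos=19: emit STR "yes" (now at pos=24)
pos=25: enter STRING mode
pos=25: ERROR — unterminated string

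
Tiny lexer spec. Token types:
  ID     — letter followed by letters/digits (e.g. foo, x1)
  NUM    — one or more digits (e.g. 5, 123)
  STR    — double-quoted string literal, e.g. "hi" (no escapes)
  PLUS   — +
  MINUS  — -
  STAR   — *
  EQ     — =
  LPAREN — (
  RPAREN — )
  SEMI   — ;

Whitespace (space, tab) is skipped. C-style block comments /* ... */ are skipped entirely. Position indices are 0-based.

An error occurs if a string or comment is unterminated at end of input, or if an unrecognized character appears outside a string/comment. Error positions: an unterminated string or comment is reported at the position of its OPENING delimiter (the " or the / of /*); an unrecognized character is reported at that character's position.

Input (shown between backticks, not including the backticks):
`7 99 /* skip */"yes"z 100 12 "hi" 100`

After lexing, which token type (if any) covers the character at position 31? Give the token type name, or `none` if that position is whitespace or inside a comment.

pos=0: emit NUM '7' (now at pos=1)
pos=2: emit NUM '99' (now at pos=4)
pos=5: enter COMMENT mode (saw '/*')
exit COMMENT mode (now at pos=15)
pos=15: enter STRING mode
pos=15: emit STR "yes" (now at pos=20)
pos=20: emit ID 'z' (now at pos=21)
pos=22: emit NUM '100' (now at pos=25)
pos=26: emit NUM '12' (now at pos=28)
pos=29: enter STRING mode
pos=29: emit STR "hi" (now at pos=33)
pos=34: emit NUM '100' (now at pos=37)
DONE. 8 tokens: [NUM, NUM, STR, ID, NUM, NUM, STR, NUM]
Position 31: char is 'i' -> STR

Answer: STR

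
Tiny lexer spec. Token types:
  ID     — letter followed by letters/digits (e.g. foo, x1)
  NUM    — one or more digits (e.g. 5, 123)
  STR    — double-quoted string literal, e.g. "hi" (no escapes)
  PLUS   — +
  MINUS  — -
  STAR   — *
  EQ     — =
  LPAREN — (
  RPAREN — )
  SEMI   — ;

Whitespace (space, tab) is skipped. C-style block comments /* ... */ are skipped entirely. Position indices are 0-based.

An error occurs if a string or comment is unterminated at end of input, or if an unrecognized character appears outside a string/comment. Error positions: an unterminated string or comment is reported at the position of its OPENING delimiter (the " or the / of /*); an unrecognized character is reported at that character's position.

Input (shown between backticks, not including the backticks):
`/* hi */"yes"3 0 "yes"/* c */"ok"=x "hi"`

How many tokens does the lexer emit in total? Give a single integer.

pos=0: enter COMMENT mode (saw '/*')
exit COMMENT mode (now at pos=8)
pos=8: enter STRING mode
pos=8: emit STR "yes" (now at pos=13)
pos=13: emit NUM '3' (now at pos=14)
pos=15: emit NUM '0' (now at pos=16)
pos=17: enter STRING mode
pos=17: emit STR "yes" (now at pos=22)
pos=22: enter COMMENT mode (saw '/*')
exit COMMENT mode (now at pos=29)
pos=29: enter STRING mode
pos=29: emit STR "ok" (now at pos=33)
pos=33: emit EQ '='
pos=34: emit ID 'x' (now at pos=35)
pos=36: enter STRING mode
pos=36: emit STR "hi" (now at pos=40)
DONE. 8 tokens: [STR, NUM, NUM, STR, STR, EQ, ID, STR]

Answer: 8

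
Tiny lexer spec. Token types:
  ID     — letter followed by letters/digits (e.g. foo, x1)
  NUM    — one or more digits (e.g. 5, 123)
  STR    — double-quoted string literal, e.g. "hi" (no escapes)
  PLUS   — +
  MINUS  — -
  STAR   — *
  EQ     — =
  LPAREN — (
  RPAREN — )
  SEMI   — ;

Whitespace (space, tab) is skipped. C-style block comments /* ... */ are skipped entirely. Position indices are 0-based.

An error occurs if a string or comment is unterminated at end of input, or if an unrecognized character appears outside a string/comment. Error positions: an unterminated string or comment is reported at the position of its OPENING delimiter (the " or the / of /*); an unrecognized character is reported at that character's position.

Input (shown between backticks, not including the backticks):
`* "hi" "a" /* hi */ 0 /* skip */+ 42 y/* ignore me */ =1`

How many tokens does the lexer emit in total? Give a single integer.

Answer: 9

Derivation:
pos=0: emit STAR '*'
pos=2: enter STRING mode
pos=2: emit STR "hi" (now at pos=6)
pos=7: enter STRING mode
pos=7: emit STR "a" (now at pos=10)
pos=11: enter COMMENT mode (saw '/*')
exit COMMENT mode (now at pos=19)
pos=20: emit NUM '0' (now at pos=21)
pos=22: enter COMMENT mode (saw '/*')
exit COMMENT mode (now at pos=32)
pos=32: emit PLUS '+'
pos=34: emit NUM '42' (now at pos=36)
pos=37: emit ID 'y' (now at pos=38)
pos=38: enter COMMENT mode (saw '/*')
exit COMMENT mode (now at pos=53)
pos=54: emit EQ '='
pos=55: emit NUM '1' (now at pos=56)
DONE. 9 tokens: [STAR, STR, STR, NUM, PLUS, NUM, ID, EQ, NUM]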